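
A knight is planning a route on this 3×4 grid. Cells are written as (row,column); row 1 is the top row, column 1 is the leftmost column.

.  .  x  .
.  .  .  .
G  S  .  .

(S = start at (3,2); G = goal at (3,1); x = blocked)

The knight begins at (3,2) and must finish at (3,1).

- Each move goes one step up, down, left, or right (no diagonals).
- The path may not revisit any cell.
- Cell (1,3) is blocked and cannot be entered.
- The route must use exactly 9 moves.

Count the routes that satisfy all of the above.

1

Need simple routes of exactly 9 moves from (3,2) to (3,1) (Manhattan distance 1, so 4 moves are spent on a detour and 4 undoing it).
Enumerating: (3,2) (3,3) (3,4) (2,4) (2,3) (2,2) (1,2) (1,1) (2,1) (3,1).
That gives 1 route.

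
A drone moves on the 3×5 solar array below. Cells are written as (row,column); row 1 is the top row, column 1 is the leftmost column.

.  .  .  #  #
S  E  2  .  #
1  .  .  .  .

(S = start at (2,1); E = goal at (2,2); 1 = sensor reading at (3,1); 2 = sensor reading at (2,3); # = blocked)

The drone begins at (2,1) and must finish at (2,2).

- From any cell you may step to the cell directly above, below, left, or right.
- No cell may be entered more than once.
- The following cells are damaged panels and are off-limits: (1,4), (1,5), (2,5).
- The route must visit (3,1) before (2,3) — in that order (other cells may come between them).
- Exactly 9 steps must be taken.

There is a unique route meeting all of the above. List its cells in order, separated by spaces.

(2,1) (3,1) (3,2) (3,3) (3,4) (2,4) (2,3) (1,3) (1,2) (2,2)

The waypoints must appear in the order (3,1), (2,3), with no cell reused.
Route from (2,1): down to (3,1), 3× right (reaching (3,4)), up to (2,4), left to (2,3), up to (1,3), left to (1,2), down to (2,2) — 9 moves in all.
Check: order respected (1 at step 1, 2 at step 6); 9 moves as required.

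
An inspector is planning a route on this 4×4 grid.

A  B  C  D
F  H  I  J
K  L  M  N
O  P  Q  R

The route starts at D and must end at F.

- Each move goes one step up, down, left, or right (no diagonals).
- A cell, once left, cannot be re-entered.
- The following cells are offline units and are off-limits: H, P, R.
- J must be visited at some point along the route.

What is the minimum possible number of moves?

Any route passes through J somewhere between D and F. Summing Manhattan distances along the two legs (D → J → F) gives a lower bound of 1 + 3 = 4 moves.
That bound ignores the blocked cells. Measuring each leg by the fewest moves that actually steer around them (D→J: 1; J→F: 5) raises the lower bound to 6.
A route of 6 moves exists: D → J → N → M → L → K → F.
Since 6 matches that lower bound, it is optimal.

6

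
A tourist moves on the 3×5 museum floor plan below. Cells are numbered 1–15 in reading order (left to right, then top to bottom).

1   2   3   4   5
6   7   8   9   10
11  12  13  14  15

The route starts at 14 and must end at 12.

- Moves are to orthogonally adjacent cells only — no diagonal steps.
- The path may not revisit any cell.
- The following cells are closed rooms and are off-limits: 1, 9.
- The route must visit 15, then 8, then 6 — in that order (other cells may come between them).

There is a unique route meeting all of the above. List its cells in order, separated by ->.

The waypoints must appear in the order 15, 8, 6, with no cell reused.
Route from 14: right to 15, 2× up (reaching 5), 2× left (reaching 3), down to 8, 2× left (reaching 6), down to 11, right to 12 — 10 moves in all.
Check: order respected (15 at step 1, 8 at step 6, 6 at step 8).

14 -> 15 -> 10 -> 5 -> 4 -> 3 -> 8 -> 7 -> 6 -> 11 -> 12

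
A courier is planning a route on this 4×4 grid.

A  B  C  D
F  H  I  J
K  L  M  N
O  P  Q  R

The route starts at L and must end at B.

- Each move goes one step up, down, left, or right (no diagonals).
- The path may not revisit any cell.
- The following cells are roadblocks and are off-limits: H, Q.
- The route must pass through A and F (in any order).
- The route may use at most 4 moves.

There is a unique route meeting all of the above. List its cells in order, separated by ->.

The budget equals the shortest possible length, so every move has to be on a shortest route through the required cells.
Route from L: left to K, 2× up (reaching A), right to B — 4 moves in all.
Check: all required cells visited; 4 ≤ 4 moves.

L -> K -> F -> A -> B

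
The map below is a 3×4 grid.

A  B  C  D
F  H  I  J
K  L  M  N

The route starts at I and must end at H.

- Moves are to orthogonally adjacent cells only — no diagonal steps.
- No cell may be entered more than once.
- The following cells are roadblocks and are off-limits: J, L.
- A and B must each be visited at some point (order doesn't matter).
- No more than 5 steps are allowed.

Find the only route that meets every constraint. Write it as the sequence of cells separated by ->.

I -> C -> B -> A -> F -> H

The budget equals the shortest possible length, so every move has to be on a shortest route through the required cells.
Route from I: up to C, 2× left (reaching A), down to F, right to H — 5 moves in all.
Check: all required cells visited; 5 ≤ 5 moves.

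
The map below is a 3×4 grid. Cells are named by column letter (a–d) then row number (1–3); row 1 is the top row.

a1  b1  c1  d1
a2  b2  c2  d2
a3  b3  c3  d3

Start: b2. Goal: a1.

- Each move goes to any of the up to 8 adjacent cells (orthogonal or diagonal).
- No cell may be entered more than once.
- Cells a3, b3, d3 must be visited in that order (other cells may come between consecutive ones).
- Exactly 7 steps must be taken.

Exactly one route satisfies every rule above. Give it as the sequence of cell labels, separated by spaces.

The waypoints must appear in the order a3, b3, d3, with no cell reused.
Route from b2: down-left to a3, 3× right (reaching d3), 2× up-left (reaching b1), left to a1 — 7 moves in all.
Check: order respected (a3 at step 1, b3 at step 2, d3 at step 4); 7 moves as required.

b2 a3 b3 c3 d3 c2 b1 a1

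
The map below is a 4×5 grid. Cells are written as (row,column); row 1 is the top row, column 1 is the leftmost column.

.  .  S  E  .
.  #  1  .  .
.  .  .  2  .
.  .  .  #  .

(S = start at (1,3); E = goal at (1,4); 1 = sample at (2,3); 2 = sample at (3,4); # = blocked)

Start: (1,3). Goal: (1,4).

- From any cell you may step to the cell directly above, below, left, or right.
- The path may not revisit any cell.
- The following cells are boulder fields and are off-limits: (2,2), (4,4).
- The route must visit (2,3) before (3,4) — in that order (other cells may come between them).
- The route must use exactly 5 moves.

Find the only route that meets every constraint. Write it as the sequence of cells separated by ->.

(1,3) -> (2,3) -> (3,3) -> (3,4) -> (2,4) -> (1,4)

The waypoints must appear in the order (2,3), (3,4), with no cell reused.
Route from (1,3): 2× down (reaching (3,3)), right to (3,4), 2× up (reaching (1,4)) — 5 moves in all.
Check: order respected (1 at step 1, 2 at step 3); 5 moves as required.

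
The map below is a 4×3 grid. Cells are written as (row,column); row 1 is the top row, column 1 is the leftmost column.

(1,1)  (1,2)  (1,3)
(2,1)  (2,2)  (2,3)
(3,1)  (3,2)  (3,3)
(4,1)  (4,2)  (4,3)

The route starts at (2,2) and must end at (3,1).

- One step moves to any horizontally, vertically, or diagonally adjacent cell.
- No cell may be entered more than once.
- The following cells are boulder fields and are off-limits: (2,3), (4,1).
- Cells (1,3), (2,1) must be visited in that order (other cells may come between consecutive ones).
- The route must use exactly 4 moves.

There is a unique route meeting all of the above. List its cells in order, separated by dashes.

(2,2) - (1,3) - (1,2) - (2,1) - (3,1)

The waypoints must appear in the order (1,3), (2,1), with no cell reused.
Route from (2,2): up-right 1 to (1,3), left 1 to (1,2), down-left 1 to (2,1), down 1 to (3,1) — 4 moves in all.
Check: order respected ((1,3) at step 1, (2,1) at step 3); 4 moves as required.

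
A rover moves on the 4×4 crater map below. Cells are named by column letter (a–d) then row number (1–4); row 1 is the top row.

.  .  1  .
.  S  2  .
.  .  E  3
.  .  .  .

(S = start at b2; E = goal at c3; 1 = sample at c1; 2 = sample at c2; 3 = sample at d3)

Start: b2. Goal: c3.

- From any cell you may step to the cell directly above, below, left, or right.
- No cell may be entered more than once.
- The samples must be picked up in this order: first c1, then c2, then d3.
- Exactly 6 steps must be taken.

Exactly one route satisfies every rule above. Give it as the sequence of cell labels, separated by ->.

b2 -> b1 -> c1 -> c2 -> d2 -> d3 -> c3

The waypoints must appear in the order c1, c2, d3, with no cell reused.
Route from b2: up to b1, right to c1, down to c2, right to d2, down to d3, left to c3 — 6 moves in all.
Check: order respected (1 at step 2, 2 at step 3, 3 at step 5); 6 moves as required.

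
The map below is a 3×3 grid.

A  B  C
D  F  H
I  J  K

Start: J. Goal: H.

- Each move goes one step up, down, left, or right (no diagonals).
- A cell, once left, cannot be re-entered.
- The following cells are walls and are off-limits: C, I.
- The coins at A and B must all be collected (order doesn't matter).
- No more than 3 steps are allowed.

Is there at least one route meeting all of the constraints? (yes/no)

no

Even ignoring the no-revisit rule, getting from J to H, taking the cheapest ordering J → B → A → H needs at least 2 + 1 + 3 = 6 moves (Manhattan distance per leg), which exceeds the 3-move limit.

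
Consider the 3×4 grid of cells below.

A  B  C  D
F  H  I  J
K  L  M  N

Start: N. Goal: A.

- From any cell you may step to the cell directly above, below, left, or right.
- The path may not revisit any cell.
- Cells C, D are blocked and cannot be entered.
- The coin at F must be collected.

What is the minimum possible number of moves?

5

Any route passes through F somewhere between N and A. Summing Manhattan distances along the two legs (N → F → A) gives a lower bound of 4 + 1 = 5 moves.
A route of 5 moves achieves this: N → J → I → H → F → A.
Since 5 matches the lower bound, it is optimal.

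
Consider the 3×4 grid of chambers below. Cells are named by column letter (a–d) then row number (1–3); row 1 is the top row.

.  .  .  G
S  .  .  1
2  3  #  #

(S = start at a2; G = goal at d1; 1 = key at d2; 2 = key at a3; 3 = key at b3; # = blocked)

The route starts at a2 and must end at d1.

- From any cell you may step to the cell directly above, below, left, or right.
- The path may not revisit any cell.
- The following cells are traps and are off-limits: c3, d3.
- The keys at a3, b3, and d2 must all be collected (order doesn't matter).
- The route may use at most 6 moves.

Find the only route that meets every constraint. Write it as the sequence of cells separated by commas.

The 6-move cap with required stops at a3, b3, d2 leaves no slack for detours.
Route from a2: down to a3, right to b3, up to b2, 2× right (reaching d2), up to d1 — 6 moves in all.
Check: all required cells visited; 6 ≤ 6 moves.

a2, a3, b3, b2, c2, d2, d1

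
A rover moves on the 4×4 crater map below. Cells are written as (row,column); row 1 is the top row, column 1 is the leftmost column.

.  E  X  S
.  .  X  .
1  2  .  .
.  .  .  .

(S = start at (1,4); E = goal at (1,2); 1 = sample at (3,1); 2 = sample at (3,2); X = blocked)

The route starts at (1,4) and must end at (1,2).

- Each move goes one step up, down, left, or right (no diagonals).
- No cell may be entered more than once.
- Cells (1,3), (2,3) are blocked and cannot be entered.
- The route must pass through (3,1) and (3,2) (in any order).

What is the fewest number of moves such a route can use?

8

Any route passes through (3,1) and (3,2) in some order between (1,4) and (1,2). Summing Manhattan distances along each leg and taking the cheapest ordering ((1,4) → (3,1) → (3,2) → (1,2)) gives a lower bound of 5 + 1 + 2 = 8 moves.
A route of 8 moves achieves this: (1,4) → (2,4) → (3,4) → (3,3) → (3,2) → (3,1) → (2,1) → (1,1) → (1,2).
Since 8 matches the lower bound, it is optimal.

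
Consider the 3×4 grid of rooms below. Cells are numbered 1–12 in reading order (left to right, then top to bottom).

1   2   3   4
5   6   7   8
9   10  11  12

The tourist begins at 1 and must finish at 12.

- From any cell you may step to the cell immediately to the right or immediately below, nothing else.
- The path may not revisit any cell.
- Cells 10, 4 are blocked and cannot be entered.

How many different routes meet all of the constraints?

A right/down-only route from 1 to 12 makes exactly 2 down-moves and 3 right-moves in some order.
With no other constraints that would be C(5,2) = 10 routes.
Subtract routes through each blocked cell (inclusion–exclusion for overlaps): − through 4: 1 − through 10: 3 → 6.
That gives 6 routes.

6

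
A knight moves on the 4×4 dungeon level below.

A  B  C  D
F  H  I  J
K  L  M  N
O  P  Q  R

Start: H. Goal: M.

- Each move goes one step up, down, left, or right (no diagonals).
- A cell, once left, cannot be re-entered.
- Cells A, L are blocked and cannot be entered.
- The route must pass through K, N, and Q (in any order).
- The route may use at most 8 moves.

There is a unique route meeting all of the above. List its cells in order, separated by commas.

H, F, K, O, P, Q, R, N, M

The 8-move cap with required stops at K, N, Q leaves no slack for detours.
Route from H: left to F, 2× down (reaching O), 3× right (reaching R), up to N, left to M — 8 moves in all.
Check: all required cells visited; 8 ≤ 8 moves.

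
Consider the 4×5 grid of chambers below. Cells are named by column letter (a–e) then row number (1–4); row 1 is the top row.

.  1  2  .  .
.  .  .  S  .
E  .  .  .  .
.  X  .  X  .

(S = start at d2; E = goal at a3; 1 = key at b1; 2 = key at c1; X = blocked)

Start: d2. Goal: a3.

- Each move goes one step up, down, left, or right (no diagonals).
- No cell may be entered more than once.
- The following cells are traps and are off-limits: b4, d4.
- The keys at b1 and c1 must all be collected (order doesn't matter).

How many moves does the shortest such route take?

6

Any route passes through b1 and c1 in some order between d2 and a3. Summing Manhattan distances along each leg and taking the cheapest ordering (d2 → c1 → b1 → a3) gives a lower bound of 2 + 1 + 3 = 6 moves.
A route of 6 moves achieves this: d2 → d1 → c1 → b1 → b2 → b3 → a3.
Since 6 matches the lower bound, it is optimal.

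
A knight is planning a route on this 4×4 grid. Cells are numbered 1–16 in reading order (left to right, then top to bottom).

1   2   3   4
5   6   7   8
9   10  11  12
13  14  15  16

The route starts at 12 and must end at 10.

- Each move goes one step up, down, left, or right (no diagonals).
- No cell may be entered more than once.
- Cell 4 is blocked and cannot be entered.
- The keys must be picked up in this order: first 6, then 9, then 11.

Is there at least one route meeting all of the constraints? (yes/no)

One route that works: 12 → 8 → 7 → 6 → 5 → 9 → 13 → 14 → 15 → 11 → 10.

yes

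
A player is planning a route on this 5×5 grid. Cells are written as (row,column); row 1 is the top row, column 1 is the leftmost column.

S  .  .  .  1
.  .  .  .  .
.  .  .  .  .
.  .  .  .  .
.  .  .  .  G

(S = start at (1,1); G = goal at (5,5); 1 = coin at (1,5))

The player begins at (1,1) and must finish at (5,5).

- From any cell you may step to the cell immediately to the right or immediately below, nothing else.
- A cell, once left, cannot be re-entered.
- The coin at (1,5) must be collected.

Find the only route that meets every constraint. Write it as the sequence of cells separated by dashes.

(1,1) - (1,2) - (1,3) - (1,4) - (1,5) - (2,5) - (3,5) - (4,5) - (5,5)

Moves only go right or down, so the column and row indices never decrease.
Route from (1,1): 4× right (reaching (1,5)), 4× down (reaching (5,5)) — 8 moves in all.
Check: all required cells visited.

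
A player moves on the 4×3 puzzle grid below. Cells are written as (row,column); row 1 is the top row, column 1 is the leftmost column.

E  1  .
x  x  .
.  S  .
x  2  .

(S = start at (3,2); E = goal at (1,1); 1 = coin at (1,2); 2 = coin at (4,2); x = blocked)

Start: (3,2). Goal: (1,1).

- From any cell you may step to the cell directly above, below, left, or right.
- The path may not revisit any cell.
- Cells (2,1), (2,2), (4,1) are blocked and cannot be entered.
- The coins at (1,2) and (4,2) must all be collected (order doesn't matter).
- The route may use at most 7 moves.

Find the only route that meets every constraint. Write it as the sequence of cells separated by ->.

Any route must reach (1,2) and (4,2) and still end at (1,1) within 7 moves, so the order of the required stops is forced.
Route from (3,2): down to (4,2), right to (4,3), 3× up (reaching (1,3)), 2× left (reaching (1,1)) — 7 moves in all.
Check: all required cells visited; 7 ≤ 7 moves.

(3,2) -> (4,2) -> (4,3) -> (3,3) -> (2,3) -> (1,3) -> (1,2) -> (1,1)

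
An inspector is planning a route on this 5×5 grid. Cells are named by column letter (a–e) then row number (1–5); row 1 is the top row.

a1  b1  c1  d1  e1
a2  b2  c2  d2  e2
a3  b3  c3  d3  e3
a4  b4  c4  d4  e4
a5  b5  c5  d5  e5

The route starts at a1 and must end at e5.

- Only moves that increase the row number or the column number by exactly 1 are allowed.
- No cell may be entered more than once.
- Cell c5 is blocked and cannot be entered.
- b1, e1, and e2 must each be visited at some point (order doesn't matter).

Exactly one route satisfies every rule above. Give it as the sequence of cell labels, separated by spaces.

Moves only go right or down, so the column and row indices never decrease.
Route from a1: right 4 to e1, down 4 to e5 — 8 moves in all.
Check: all required cells visited.

a1 b1 c1 d1 e1 e2 e3 e4 e5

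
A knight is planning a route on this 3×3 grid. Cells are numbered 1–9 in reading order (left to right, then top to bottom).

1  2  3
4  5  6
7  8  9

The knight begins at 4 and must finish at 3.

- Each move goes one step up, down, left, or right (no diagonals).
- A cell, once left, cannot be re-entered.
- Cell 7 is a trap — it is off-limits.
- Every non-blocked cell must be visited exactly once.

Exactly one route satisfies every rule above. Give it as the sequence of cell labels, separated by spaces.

Need to visit all 8 open cells exactly once, starting at 4 and ending at 3.
Cell 1 has only two open neighbours (4 and 2), so the path must pass straight through it: one of those is the cell it's entered from and the other is where it exits.
Route from 4: up to 1, right to 2, 2× down (reaching 8), right to 9, 2× up (reaching 3) — 7 moves in all.
Check: all 8 open cells covered.

4 1 2 5 8 9 6 3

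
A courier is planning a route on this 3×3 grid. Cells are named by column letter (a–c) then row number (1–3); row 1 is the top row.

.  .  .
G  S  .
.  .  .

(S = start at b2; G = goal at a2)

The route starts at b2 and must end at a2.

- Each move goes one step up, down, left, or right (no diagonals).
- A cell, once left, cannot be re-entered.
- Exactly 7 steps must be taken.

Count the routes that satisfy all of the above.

2

Need simple routes of exactly 7 moves from b2 to a2 (Manhattan distance 1, so 3 moves are spent on a detour and 3 undoing it).
Enumerating: b2 b1 c1 c2 c3 b3 a3 a2 | b2 b3 c3 c2 c1 b1 a1 a2.
That gives 2 routes.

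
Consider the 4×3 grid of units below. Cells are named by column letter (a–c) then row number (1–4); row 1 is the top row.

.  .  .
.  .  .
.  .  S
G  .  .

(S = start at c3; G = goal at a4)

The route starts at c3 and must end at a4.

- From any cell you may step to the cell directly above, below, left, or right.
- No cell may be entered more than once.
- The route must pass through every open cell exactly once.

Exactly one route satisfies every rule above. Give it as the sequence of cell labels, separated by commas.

Need to visit all 12 open cells exactly once, starting at c3 and ending at a4.
Cell c4 has only two open neighbours (c3 and b4), so the path must pass straight through it: one of those is the cell it's entered from and the other is where it exits.
Route from c3: down 1 to c4, left 1 to b4, up 2 to b2, right 1 to c2, up 1 to c1, left 2 to a1, down 3 to a4 — 11 moves in all.
Check: all 12 open cells covered.

c3, c4, b4, b3, b2, c2, c1, b1, a1, a2, a3, a4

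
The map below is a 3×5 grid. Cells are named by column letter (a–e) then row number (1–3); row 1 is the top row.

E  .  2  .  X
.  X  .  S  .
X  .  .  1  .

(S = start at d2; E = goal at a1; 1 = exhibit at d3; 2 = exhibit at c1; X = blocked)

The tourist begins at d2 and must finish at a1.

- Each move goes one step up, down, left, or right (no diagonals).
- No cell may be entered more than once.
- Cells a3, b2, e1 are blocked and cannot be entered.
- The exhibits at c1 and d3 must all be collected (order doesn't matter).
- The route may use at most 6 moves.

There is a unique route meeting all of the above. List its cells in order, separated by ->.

d2 -> d3 -> c3 -> c2 -> c1 -> b1 -> a1

The budget equals the shortest possible length, so every move has to be on a shortest route through the required cells.
Route from d2: down to d3, left to c3, 2× up (reaching c1), 2× left (reaching a1) — 6 moves in all.
Check: all required cells visited; 6 ≤ 6 moves.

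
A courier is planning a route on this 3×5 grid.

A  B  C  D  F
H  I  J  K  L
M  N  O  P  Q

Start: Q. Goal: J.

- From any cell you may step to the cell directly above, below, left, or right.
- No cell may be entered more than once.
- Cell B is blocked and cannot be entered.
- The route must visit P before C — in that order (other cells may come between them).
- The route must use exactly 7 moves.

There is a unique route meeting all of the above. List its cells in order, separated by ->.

The waypoints must appear in the order P, C, with no cell reused.
Route from Q: left to P, up to K, right to L, up to F, 2× left (reaching C), down to J — 7 moves in all.
Check: order respected (P at step 1, C at step 6); 7 moves as required.

Q -> P -> K -> L -> F -> D -> C -> J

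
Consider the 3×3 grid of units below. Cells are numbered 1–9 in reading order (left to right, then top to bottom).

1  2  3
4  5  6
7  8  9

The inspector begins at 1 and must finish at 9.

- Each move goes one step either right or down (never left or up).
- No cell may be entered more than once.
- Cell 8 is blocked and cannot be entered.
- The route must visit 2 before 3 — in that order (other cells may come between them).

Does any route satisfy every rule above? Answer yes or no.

yes

One route that works: 1 → 2 → 3 → 6 → 9.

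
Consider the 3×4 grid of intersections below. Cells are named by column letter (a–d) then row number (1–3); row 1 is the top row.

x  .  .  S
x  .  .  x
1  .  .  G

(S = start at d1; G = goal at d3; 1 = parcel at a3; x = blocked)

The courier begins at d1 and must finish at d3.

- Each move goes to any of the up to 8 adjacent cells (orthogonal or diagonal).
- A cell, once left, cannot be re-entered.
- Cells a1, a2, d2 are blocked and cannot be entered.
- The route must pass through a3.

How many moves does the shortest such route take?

6

Any route passes through a3 somewhere between d1 and d3. Summing Chebyshev distances along the two legs (d1 → a3 → d3) gives a lower bound of 3 + 3 = 6 moves.
A route of 6 moves achieves this: d1 → c1 → b2 → a3 → b3 → c2 → d3.
Since 6 matches the lower bound, it is optimal.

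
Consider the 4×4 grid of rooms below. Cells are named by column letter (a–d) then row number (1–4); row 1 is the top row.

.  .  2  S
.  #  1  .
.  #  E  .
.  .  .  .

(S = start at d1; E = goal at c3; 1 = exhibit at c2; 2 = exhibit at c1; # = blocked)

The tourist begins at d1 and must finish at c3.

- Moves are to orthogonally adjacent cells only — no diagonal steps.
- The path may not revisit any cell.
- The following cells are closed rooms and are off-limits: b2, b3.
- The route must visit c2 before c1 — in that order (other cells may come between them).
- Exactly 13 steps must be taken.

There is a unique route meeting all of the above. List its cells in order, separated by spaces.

The waypoints must appear in the order c2, c1, with no cell reused.
Route from d1: down to d2, left to c2, up to c1, 2× left (reaching a1), 3× down (reaching a4), 3× right (reaching d4), up to d3, left to c3 — 13 moves in all.
Check: order respected (1 at step 2, 2 at step 3); 13 moves as required.

d1 d2 c2 c1 b1 a1 a2 a3 a4 b4 c4 d4 d3 c3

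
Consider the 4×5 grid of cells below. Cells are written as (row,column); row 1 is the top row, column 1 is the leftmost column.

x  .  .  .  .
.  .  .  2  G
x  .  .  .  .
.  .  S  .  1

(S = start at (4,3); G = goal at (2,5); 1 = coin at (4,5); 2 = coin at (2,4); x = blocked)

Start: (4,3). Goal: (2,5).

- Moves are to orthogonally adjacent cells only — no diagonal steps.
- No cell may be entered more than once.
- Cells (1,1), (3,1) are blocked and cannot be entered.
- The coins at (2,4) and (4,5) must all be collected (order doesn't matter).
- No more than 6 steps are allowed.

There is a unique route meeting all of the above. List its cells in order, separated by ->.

The 6-move cap with required stops at (2,4), (4,5) leaves no slack for detours.
Route from (4,3): right 2 to (4,5), up 1 to (3,5), left 1 to (3,4), up 1 to (2,4), right 1 to (2,5) — 6 moves in all.
Check: all required cells visited; 6 ≤ 6 moves.

(4,3) -> (4,4) -> (4,5) -> (3,5) -> (3,4) -> (2,4) -> (2,5)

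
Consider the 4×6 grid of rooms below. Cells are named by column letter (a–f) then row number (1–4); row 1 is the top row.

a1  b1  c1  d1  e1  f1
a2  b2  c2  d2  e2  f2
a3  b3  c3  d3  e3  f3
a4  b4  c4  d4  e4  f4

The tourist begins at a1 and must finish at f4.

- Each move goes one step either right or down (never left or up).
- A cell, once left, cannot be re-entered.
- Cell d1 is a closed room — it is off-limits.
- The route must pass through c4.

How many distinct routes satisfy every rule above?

10

A right/down-only route from a1 to f4 makes exactly 3 down-moves and 5 right-moves in some order.
With no other constraints that would be C(8,3) = 56 routes.
Split at c4 and multiply the segment counts (each segment already excludes blocked cells): a1→c4: 10; c4→f4: 1; product = 10.
That gives 10 routes.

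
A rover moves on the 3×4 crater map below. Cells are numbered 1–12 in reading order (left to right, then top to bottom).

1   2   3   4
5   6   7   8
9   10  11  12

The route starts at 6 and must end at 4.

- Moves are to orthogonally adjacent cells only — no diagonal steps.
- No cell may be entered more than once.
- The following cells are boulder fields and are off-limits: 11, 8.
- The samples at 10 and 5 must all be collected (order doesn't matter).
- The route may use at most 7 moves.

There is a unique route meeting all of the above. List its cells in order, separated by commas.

6, 10, 9, 5, 1, 2, 3, 4

The budget equals the shortest possible length, so every move has to be on a shortest route through the required cells.
Route from 6: down to 10, left to 9, 2× up (reaching 1), 3× right (reaching 4) — 7 moves in all.
Check: all required cells visited; 7 ≤ 7 moves.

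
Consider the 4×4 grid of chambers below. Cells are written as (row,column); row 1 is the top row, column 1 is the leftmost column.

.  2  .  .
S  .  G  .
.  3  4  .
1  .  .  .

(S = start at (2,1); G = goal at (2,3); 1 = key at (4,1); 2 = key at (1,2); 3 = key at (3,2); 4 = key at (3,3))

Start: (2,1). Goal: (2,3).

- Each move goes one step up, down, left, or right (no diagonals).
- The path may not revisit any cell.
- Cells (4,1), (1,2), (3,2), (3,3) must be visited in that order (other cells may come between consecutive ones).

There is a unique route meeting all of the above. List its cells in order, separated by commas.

The waypoints must appear in the order (4,1), (1,2), (3,2), (3,3), with no cell reused.
Route from (2,1): 2× down (reaching (4,1)), 3× right (reaching (4,4)), 3× up (reaching (1,4)), 2× left (reaching (1,2)), 2× down (reaching (3,2)), right to (3,3), up to (2,3) — 14 moves in all.
Check: order respected (1 at step 2, 2 at step 10, 3 at step 12, 4 at step 13).

(2,1), (3,1), (4,1), (4,2), (4,3), (4,4), (3,4), (2,4), (1,4), (1,3), (1,2), (2,2), (3,2), (3,3), (2,3)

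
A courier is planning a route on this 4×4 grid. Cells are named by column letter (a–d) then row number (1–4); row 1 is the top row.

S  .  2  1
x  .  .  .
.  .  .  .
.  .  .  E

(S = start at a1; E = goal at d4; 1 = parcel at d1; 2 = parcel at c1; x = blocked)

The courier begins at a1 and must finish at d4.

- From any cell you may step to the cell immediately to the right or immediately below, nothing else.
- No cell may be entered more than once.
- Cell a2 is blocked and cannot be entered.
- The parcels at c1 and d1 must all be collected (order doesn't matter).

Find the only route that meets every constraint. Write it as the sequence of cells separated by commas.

Moves only go right or down, so the column and row indices never decrease.
Route from a1: right 3 to d1, down 3 to d4 — 6 moves in all.
Check: all required cells visited.

a1, b1, c1, d1, d2, d3, d4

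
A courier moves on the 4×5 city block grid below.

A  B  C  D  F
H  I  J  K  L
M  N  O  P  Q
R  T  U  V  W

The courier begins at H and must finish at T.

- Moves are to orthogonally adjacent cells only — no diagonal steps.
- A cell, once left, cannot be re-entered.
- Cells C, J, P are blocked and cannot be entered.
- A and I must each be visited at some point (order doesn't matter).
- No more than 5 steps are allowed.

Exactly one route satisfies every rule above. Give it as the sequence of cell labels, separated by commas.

The budget equals the shortest possible length, so every move has to be on a shortest route through the required cells.
Route from H: up to A, right to B, 3× down (reaching T) — 5 moves in all.
Check: all required cells visited; 5 ≤ 5 moves.

H, A, B, I, N, T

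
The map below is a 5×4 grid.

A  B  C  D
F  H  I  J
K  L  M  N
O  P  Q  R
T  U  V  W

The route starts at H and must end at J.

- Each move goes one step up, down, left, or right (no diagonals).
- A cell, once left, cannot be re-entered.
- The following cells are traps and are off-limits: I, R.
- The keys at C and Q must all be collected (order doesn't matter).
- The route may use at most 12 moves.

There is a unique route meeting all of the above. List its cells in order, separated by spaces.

H L M Q P O K F A B C D J

The budget equals the shortest possible length, so every move has to be on a shortest route through the required cells.
Route from H: down 1 to L, right 1 to M, down 1 to Q, left 2 to O, up 3 to A, right 3 to D, down 1 to J — 12 moves in all.
Check: all required cells visited; 12 ≤ 12 moves.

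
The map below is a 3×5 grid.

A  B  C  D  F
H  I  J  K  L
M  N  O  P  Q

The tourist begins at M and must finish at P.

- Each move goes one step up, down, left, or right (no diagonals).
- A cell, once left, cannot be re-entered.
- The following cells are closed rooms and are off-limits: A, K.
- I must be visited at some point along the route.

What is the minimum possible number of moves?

Any route passes through I somewhere between M and P. Summing Manhattan distances along the two legs (M → I → P) gives a lower bound of 2 + 3 = 5 moves.
A route of 5 moves achieves this: M → H → I → N → O → P.
Since 5 matches the lower bound, it is optimal.

5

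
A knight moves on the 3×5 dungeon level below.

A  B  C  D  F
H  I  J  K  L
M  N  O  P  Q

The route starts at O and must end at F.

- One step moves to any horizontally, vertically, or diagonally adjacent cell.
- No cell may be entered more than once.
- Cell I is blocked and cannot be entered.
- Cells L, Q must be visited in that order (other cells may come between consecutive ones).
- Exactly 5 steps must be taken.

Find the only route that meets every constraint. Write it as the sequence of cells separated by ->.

The waypoints must appear in the order L, Q, with no cell reused.
Route from O: right to P, up-right to L, down to Q, up-left to K, up-right to F — 5 moves in all.
Check: order respected (L at step 2, Q at step 3); 5 moves as required.

O -> P -> L -> Q -> K -> F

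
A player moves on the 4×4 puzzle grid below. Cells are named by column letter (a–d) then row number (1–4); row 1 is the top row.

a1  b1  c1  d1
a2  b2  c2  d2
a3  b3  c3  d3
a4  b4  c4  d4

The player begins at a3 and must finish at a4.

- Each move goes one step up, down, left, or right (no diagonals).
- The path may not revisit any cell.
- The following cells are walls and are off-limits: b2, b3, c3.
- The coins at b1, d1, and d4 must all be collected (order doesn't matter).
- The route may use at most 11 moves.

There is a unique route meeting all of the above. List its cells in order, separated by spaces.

The 11-move cap with required stops at b1, d1, d4 leaves no slack for detours.
Route from a3: up 2 to a1, right 3 to d1, down 3 to d4, left 3 to a4 — 11 moves in all.
Check: all required cells visited; 11 ≤ 11 moves.

a3 a2 a1 b1 c1 d1 d2 d3 d4 c4 b4 a4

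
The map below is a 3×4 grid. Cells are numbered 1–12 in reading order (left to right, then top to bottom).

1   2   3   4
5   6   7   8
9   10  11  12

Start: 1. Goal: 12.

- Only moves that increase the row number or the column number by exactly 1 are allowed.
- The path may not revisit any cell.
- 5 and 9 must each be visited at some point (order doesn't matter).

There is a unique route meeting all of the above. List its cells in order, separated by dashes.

1 - 5 - 9 - 10 - 11 - 12

Moves only go right or down, so the column and row indices never decrease.
Route from 1: down 2 to 9, right 3 to 12 — 5 moves in all.
Check: all required cells visited.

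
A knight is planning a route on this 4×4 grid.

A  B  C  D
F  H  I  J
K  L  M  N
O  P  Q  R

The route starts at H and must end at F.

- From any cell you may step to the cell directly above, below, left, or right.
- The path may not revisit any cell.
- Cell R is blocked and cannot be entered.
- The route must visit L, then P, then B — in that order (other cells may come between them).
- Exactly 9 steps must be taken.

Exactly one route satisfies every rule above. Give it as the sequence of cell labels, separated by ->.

H -> L -> P -> Q -> M -> I -> C -> B -> A -> F

The waypoints must appear in the order L, P, B, with no cell reused.
Route from H: 2× down (reaching P), right to Q, 3× up (reaching C), 2× left (reaching A), down to F — 9 moves in all.
Check: order respected (L at step 1, P at step 2, B at step 7); 9 moves as required.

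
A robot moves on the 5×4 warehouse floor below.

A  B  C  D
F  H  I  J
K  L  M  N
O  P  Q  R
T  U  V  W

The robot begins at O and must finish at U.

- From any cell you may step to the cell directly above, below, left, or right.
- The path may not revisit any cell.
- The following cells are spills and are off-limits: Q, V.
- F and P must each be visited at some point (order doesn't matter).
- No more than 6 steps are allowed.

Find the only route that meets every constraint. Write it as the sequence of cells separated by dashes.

Any route must reach F and P and still end at U within 6 moves, so the order of the required stops is forced.
Route from O: 2× up (reaching F), right to H, 3× down (reaching U) — 6 moves in all.
Check: all required cells visited; 6 ≤ 6 moves.

O - K - F - H - L - P - U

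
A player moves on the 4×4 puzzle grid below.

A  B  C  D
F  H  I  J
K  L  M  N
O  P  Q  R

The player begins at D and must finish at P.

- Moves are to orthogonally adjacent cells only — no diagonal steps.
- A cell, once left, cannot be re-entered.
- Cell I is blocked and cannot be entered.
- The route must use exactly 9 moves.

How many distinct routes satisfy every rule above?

Need simple routes of exactly 9 moves from D to P (Manhattan distance 5, so 2 moves are spent on a detour and 2 undoing it).
Enumerating: D J N R Q M L K O P | D J N M L H F K O P | D C B H L M N R Q P | D C B H F K L M Q P | D C B A F K L M Q P | D C B A F H L K O P | D C B A F H L M Q P.
That gives 7 routes.

7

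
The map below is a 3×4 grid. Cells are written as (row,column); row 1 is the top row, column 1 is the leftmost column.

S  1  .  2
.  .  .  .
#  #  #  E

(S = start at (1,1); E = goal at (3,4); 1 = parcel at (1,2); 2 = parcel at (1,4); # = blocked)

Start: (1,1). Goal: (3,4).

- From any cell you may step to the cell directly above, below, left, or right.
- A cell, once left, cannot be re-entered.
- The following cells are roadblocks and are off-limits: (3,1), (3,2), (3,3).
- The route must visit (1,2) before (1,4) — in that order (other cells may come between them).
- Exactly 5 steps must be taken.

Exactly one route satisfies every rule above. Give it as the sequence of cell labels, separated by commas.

(1,1), (1,2), (1,3), (1,4), (2,4), (3,4)

The waypoints must appear in the order (1,2), (1,4), with no cell reused.
Route from (1,1): right 3 to (1,4), down 2 to (3,4) — 5 moves in all.
Check: order respected (1 at step 1, 2 at step 3); 5 moves as required.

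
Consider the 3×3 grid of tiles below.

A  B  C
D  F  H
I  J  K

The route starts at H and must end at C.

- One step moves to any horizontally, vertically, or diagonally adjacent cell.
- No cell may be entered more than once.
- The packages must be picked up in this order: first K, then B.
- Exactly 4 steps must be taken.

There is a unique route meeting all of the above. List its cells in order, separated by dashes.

The waypoints must appear in the order K, B, with no cell reused.
Route from H: down to K, up-left to F, up to B, right to C — 4 moves in all.
Check: order respected (K at step 1, B at step 3); 4 moves as required.

H - K - F - B - C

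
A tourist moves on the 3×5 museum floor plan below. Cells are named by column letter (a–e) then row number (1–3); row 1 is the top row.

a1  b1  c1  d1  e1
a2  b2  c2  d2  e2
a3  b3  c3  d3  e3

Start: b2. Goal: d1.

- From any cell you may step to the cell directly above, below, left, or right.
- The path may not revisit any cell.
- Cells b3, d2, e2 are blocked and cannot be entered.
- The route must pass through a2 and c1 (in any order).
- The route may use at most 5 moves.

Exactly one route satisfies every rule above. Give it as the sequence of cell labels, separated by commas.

b2, a2, a1, b1, c1, d1

The budget equals the shortest possible length, so every move has to be on a shortest route through the required cells.
Route from b2: left to a2, up to a1, 3× right (reaching d1) — 5 moves in all.
Check: all required cells visited; 5 ≤ 5 moves.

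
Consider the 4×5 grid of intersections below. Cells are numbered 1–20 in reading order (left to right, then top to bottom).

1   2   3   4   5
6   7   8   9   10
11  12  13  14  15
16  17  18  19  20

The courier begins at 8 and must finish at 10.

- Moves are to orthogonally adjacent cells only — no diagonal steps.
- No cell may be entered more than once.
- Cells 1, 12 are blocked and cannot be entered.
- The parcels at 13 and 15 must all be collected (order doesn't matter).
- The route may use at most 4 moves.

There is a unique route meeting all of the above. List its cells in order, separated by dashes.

8 - 13 - 14 - 15 - 10

The budget equals the shortest possible length, so every move has to be on a shortest route through the required cells.
Route from 8: down to 13, 2× right (reaching 15), up to 10 — 4 moves in all.
Check: all required cells visited; 4 ≤ 4 moves.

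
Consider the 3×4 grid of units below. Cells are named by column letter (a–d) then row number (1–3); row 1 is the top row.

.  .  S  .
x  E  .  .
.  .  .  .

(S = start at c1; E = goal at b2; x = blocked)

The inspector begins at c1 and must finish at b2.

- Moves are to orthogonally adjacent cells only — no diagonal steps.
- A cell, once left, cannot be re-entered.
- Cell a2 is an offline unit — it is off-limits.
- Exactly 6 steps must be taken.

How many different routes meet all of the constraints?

Need simple routes of exactly 6 moves from c1 to b2 (Manhattan distance 2, so 2 moves are spent on a detour and 2 undoing it).
Enumerating: c1 c2 d2 d3 c3 b3 b2 | c1 d1 d2 d3 c3 c2 b2 | c1 d1 d2 d3 c3 b3 b2 | c1 d1 d2 c2 c3 b3 b2.
That gives 4 routes.

4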